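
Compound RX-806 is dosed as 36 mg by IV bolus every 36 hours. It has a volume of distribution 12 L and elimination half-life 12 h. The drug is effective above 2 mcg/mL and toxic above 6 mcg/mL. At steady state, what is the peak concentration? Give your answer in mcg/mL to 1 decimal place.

τ = 36 h = 3 half-lives, so f = (1/2)^3 = 0.125.
At steady state, R = 1/(1 − 0.125) = 8/7.
Single-dose peak C₀ = D/Vd = 36/12 = 3 mcg/mL.
Steady-state peak Cmax,ss = C₀·R = 3 × 8/7 ≈ 3.429 mcg/mL.
Peak 3.4 mcg/mL vs MTC 6 mcg/mL: below toxic threshold.

3.4 mcg/mL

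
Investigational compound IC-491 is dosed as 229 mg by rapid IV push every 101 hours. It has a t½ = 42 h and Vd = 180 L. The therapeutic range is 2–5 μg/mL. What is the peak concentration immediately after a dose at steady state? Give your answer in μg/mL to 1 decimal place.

k = ln2/t½ = ln2/42 ≈ 0.016504 h⁻¹; fraction remaining f = e^(−kτ) = e^(−0.016504×101) ≈ 0.1888.
Accumulation ratio R = 1/(1 − f) ≈ 1/0.8112 ≈ 1.2327.
Each bolus raises the concentration by D/Vd = 229/180 ≈ 1.272 μg/mL.
Cmax,ss = C₀/(1 − f) ≈ 1.272/0.8112 ≈ 1.568 μg/mL.
Peak 1.6 μg/mL vs MTC 5 μg/mL: below toxic threshold.

1.6 μg/mL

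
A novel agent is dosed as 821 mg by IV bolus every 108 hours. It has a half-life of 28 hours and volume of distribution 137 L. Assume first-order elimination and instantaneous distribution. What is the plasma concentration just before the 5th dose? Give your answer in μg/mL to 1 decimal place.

0.4 μg/mL

f = (1/2)^(τ/t½) = (1/2)^(108/28) ≈ 0.0690.
C₀ = D/Vd = 821/137 ≈ 5.993 μg/mL.
Before the 5th dose, 4 doses have been given. Superposition: Cmin = C₀·(f + f² + … + f^4).
≈ 5.993 × (0.0690 + 0.0048 + 0.0003 + 0.0000) ≈ 5.993 × 0.0741 ≈ 0.444 μg/mL.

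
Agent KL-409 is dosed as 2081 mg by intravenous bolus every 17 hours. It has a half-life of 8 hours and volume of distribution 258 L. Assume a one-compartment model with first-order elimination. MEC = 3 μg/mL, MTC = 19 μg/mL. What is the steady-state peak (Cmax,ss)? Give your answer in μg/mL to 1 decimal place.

10.5 μg/mL

τ/t½ = 17/8 ≈ 2.125, so fraction remaining f = (1/2)^(17/8) ≈ 0.2293.
At steady state, accumulation factor R = 1/(1 − e^(−kτ)) ≈ 1.2975.
Each bolus raises the concentration by D/Vd = 2081/258 ≈ 8.066 μg/mL.
Steady-state peak Cmax,ss = C₀·R ≈ 8.066 × 1.2975 ≈ 10.466 μg/mL.
Peak 10.5 μg/mL vs MTC 19 μg/mL: below toxic threshold.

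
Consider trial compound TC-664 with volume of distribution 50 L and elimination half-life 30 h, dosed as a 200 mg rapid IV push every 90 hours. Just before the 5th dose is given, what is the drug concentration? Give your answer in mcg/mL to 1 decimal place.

f = (1/2)^(τ/t½) = (1/2)^(90/30) ≈ 0.1250.
C₀ = D/Vd = 200/50 ≈ 4.000 mcg/mL.
Before the 5th dose, 4 doses have been given. Superposition: Cmin = C₀·(f + f² + … + f^4).
≈ 4.000 × (0.1250 + 0.0156 + 0.0020 + 0.0002) ≈ 4.000 × 0.1428 ≈ 0.571 mcg/mL.

0.6 mcg/mL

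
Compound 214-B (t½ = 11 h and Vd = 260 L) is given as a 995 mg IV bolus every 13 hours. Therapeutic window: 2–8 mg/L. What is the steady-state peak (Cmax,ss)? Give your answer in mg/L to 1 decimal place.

k = ln2/t½ = ln2/11 ≈ 0.063013 h⁻¹; fraction remaining f = e^(−kτ) = e^(−0.063013×13) ≈ 0.4408.
At steady state, accumulation factor R = 1/(1 − e^(−kτ)) ≈ 1.7883.
Single-dose peak C₀ = D/Vd = 995/260 ≈ 3.827 mg/L.
Steady-state peak Cmax,ss = C₀·R ≈ 3.827 × 1.7883 ≈ 6.844 mg/L.
Peak 6.8 mg/L vs MTC 8 mg/L: below toxic threshold.

6.8 mg/L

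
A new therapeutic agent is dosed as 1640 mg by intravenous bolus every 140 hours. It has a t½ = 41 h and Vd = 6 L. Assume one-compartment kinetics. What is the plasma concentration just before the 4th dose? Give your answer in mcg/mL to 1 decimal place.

f = (1/2)^(τ/t½) = (1/2)^(140/41) ≈ 0.0938.
C₀ = D/Vd = 1640/6 ≈ 273.333 mcg/mL.
Before the 4th dose, 3 doses have been given. Superposition: Cmin = C₀·(f + f² + … + f^3).
≈ 273.333 × (0.0938 + 0.0088 + 0.0008) ≈ 273.333 × 0.1034 ≈ 28.263 mcg/mL.

28.3 mcg/mL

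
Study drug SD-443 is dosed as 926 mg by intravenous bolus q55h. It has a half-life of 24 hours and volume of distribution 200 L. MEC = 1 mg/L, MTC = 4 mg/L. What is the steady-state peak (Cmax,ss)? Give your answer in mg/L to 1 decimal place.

5.8 mg/L

k = ln2/t½ = ln2/24 ≈ 0.028881 h⁻¹; fraction remaining f = e^(−kτ) = e^(−0.028881×55) ≈ 0.2042.
Accumulation ratio R = 1/(1 − f) ≈ 1/0.7958 ≈ 1.2566.
Single-dose peak C₀ = D/Vd = 926/200 ≈ 4.630 mg/L.
Cmax,ss = C₀/(1 − f) ≈ 4.630/0.7958 ≈ 5.818 mg/L.
Peak 5.8 mg/L vs MTC 4 mg/L: exceeds toxic threshold.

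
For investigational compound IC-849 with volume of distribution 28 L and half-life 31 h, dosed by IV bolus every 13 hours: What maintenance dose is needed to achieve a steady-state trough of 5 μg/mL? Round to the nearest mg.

τ/t½ = 13/31 ≈ 0.41935, so f = (1/2)^(13/31) ≈ 0.747759.
Cmin,ss = (D/Vd)·f/(1−f), so D = Cmin,ss·Vd·(1−f)/f.
D = 5 × 28 × (1−f)/f ≈ 5 × 28 × 0.33733 ≈ 47.23 mg.

47 mg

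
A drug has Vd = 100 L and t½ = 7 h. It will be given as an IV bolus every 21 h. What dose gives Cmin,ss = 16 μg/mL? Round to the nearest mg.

11200 mg

τ/t½ = 21/7 ≈ 3, so f = (1/2)^(21/7) ≈ 0.125000.
Cmin,ss = (D/Vd)·f/(1−f), so D = Cmin,ss·Vd·(1−f)/f.
D = 16 × 100 × (1−f)/f ≈ 16 × 100 × 7.00000 ≈ 11200.00 mg.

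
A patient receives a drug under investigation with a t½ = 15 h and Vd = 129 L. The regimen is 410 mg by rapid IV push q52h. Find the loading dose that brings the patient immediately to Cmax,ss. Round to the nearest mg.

f = (1/2)^(52/15) ≈ 0.090454; accumulation ratio R = 1/(1−f) ≈ 1.09945.
Loading dose to hit Cmax,ss on first dose: D_load = D_maint·R ≈ 410 × 1.09945 ≈ 450.77 mg.

451 mg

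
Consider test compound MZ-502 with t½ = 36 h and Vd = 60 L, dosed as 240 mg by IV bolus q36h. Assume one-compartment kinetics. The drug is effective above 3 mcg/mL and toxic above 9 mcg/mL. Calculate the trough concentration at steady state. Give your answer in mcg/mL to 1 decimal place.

4.0 mcg/mL

τ = 36 h = 1 half-life, so f = (1/2)^1 = 0.5.
At steady state, R = 1/(1 − 0.5) = 2/1.
Single-dose peak C₀ = D/Vd = 240/60 = 4 mcg/mL.
Steady-state peak Cmax,ss = C₀·R = 4 × 2/1 ≈ 8.000 mcg/mL.
Steady-state trough Cmin,ss = Cmax,ss·f ≈ 8.000 × 0.5 ≈ 4.000 mcg/mL.
Trough 4.0 mcg/mL vs MEC 3 mcg/mL: adequate.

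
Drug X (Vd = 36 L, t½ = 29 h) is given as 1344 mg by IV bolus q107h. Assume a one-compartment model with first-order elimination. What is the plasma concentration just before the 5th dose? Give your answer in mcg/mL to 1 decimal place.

f = (1/2)^(τ/t½) = (1/2)^(107/29) ≈ 0.0775.
C₀ = D/Vd = 1344/36 ≈ 37.333 mcg/mL.
Before the 5th dose, 4 doses have been given. Superposition: Cmin = C₀·(f + f² + … + f^4).
≈ 37.333 × (0.0775 + 0.0060 + 0.0005 + 0.0000) ≈ 37.333 × 0.0840 ≈ 3.136 mcg/mL.

3.1 mcg/mL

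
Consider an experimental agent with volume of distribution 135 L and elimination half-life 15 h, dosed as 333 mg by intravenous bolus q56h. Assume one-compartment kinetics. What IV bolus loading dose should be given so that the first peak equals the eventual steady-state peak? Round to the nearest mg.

360 mg

f = (1/2)^(56/15) ≈ 0.075189; accumulation ratio R = 1/(1−f) ≈ 1.08130.
Loading dose to hit Cmax,ss on first dose: D_load = D_maint·R ≈ 333 × 1.08130 ≈ 360.07 mg.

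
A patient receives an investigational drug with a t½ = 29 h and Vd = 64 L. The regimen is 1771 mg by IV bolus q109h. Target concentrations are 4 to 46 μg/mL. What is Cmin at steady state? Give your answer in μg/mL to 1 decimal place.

τ/t½ = 109/29 ≈ 3.7586, so fraction remaining f = (1/2)^(109/29) ≈ 0.0739.
Single-dose peak C₀ = D/Vd = 1771/64 ≈ 27.672 μg/mL.
Steady-state trough Cmin,ss = C₀·f/(1−f) ≈ 27.672 × 0.0739/0.9261 ≈ 2.208 μg/mL.
Trough 2.2 μg/mL vs MEC 4 μg/mL: subtherapeutic.

2.2 μg/mL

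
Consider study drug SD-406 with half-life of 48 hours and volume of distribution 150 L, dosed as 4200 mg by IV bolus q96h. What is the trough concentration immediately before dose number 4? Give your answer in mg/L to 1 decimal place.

f = (1/2)^(τ/t½) = (1/2)^(96/48) ≈ 0.2500.
C₀ = D/Vd = 4200/150 ≈ 28.000 mg/L.
Before the 4th dose, 3 doses have been given. Superposition: Cmin = C₀·(f + f² + … + f^3).
≈ 28.000 × (0.2500 + 0.0625 + 0.0156) ≈ 28.000 × 0.3281 ≈ 9.187 mg/L.

9.2 mg/L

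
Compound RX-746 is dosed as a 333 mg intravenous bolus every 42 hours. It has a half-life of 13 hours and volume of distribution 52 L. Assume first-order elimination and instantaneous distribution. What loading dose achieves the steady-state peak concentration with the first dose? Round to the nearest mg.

f = (1/2)^(42/13) ≈ 0.106523; accumulation ratio R = 1/(1−f) ≈ 1.11922.
Loading dose to hit Cmax,ss on first dose: D_load = D_maint·R ≈ 333 × 1.11922 ≈ 372.70 mg.

373 mg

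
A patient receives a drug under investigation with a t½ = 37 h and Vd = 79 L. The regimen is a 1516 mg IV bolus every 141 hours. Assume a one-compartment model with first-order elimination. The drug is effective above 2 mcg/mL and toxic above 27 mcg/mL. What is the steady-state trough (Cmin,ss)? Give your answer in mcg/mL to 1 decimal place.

1.5 mcg/mL

Over one 141-h interval, 141/37 ≈ 3.8108 half-lives elapse, leaving f ≈ 0.0713 of each dose.
At steady state, accumulation factor R = 1/(1 − e^(−kτ)) ≈ 1.0768.
Each bolus raises the concentration by D/Vd = 1516/79 ≈ 19.190 mcg/mL.
Steady-state peak Cmax,ss = C₀·R ≈ 19.190 × 1.0768 ≈ 20.664 mcg/mL.
Steady-state trough Cmin,ss = Cmax,ss·f ≈ 20.664 × 0.0713 ≈ 1.473 mcg/mL.
Trough 1.5 mcg/mL vs MEC 2 mcg/mL: subtherapeutic.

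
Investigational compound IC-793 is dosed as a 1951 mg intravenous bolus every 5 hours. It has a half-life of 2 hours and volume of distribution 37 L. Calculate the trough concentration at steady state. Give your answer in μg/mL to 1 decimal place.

11.3 μg/mL

k = ln2/t½ = ln2/2 ≈ 0.346574 h⁻¹; fraction remaining f = e^(−kτ) = e^(−0.346574×5) ≈ 0.1768.
Single-dose peak C₀ = D/Vd = 1951/37 ≈ 52.730 μg/mL.
Steady-state trough Cmin,ss = C₀·f/(1−f) ≈ 52.730 × 0.1768/0.8232 ≈ 11.325 μg/mL.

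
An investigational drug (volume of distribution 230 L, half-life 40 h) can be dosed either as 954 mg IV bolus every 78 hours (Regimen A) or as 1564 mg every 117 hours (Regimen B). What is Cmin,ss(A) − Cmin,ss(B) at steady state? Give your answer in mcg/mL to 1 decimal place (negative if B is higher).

0.4 mcg/mL

Regimen A: f = (1/2)^(78/40) ≈ 0.2588; Cmin,ss = (954/230)·f/(1−f) ≈ 1.448 mcg/mL.
Regimen B: f = (1/2)^(117/40) ≈ 0.1317; Cmin,ss = (1564/230)·f/(1−f) ≈ 1.031 mcg/mL.
Difference ≈ 1.448 − 1.031 ≈ 0.417 mcg/mL.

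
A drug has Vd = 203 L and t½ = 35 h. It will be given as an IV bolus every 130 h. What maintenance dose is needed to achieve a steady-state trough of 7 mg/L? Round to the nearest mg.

17230 mg

τ/t½ = 130/35 ≈ 3.7143, so f = (1/2)^(130/35) ≈ 0.076188.
Cmin,ss = (D/Vd)·f/(1−f), so D = Cmin,ss·Vd·(1−f)/f.
D = 7 × 203 × (1−f)/f ≈ 7 × 203 × 12.12543 ≈ 17230.24 mg.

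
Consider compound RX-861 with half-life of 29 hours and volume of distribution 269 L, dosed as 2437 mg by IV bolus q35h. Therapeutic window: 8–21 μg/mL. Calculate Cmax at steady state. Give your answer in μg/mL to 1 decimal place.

k = ln2/t½ = ln2/29 ≈ 0.023902 h⁻¹; fraction remaining f = e^(−kτ) = e^(−0.023902×35) ≈ 0.4332.
At steady state, accumulation factor R = 1/(1 − e^(−kτ)) ≈ 1.7643.
Each bolus raises the concentration by D/Vd = 2437/269 ≈ 9.059 μg/mL.
Steady-state peak Cmax,ss = C₀·R ≈ 9.059 × 1.7643 ≈ 15.983 μg/mL.
Peak 16.0 μg/mL vs MTC 21 μg/mL: below toxic threshold.

16.0 μg/mL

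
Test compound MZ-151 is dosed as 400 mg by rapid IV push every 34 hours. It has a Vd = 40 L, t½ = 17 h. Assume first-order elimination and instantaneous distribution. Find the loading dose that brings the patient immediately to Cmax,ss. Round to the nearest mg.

533 mg

f = (1/2)^(34/17) ≈ 0.250000; accumulation ratio R = 1/(1−f) ≈ 1.33333.
Loading dose to hit Cmax,ss on first dose: D_load = D_maint·R ≈ 400 × 1.33333 ≈ 533.33 mg.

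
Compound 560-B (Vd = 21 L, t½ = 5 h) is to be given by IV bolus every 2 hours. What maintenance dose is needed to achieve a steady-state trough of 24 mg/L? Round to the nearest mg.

161 mg

τ/t½ = 2/5 ≈ 0.4, so f = (1/2)^(2/5) ≈ 0.757858.
Cmin,ss = (D/Vd)·f/(1−f), so D = Cmin,ss·Vd·(1−f)/f.
D = 24 × 21 × (1−f)/f ≈ 24 × 21 × 0.31951 ≈ 161.03 mg.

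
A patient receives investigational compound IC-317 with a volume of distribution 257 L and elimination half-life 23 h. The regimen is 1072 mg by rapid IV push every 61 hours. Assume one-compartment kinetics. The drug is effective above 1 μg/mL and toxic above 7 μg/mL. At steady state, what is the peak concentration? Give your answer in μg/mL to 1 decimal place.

5.0 μg/mL

k = ln2/t½ = ln2/23 ≈ 0.030137 h⁻¹; fraction remaining f = e^(−kτ) = e^(−0.030137×61) ≈ 0.1591.
Accumulation ratio R = 1/(1 − f) ≈ 1/0.8409 ≈ 1.1892.
Single-dose peak C₀ = D/Vd = 1072/257 ≈ 4.171 μg/mL.
Steady-state peak Cmax,ss = C₀·R ≈ 4.171 × 1.1892 ≈ 4.960 μg/mL.
Peak 5.0 μg/mL vs MTC 7 μg/mL: below toxic threshold.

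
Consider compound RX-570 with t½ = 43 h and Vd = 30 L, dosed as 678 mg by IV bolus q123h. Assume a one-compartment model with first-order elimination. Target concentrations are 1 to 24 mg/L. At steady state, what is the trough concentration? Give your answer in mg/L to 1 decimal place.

3.6 mg/L

τ/t½ = 123/43 ≈ 2.8605, so fraction remaining f = (1/2)^(123/43) ≈ 0.1377.
Single-dose peak C₀ = D/Vd = 678/30 ≈ 22.600 mg/L.
Steady-state trough Cmin,ss = C₀·f/(1−f) ≈ 22.600 × 0.1377/0.8623 ≈ 3.609 mg/L.
Trough 3.6 mg/L vs MEC 1 mg/L: adequate.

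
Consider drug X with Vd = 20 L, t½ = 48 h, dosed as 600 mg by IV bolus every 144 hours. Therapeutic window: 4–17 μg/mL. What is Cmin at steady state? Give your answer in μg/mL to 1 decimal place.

The dosing interval is 3 half-lives, so f = 2^(−3) = 0.125.
Accumulation ratio R = 1/(1 − f) = 1/0.875 = 8/7.
Single-dose peak C₀ = D/Vd = 600/20 = 30 μg/mL.
Steady-state peak Cmax,ss = C₀·R = 30 × 8/7 ≈ 34.286 μg/mL.
Steady-state trough Cmin,ss = Cmax,ss·f ≈ 34.286 × 0.125 ≈ 4.286 μg/mL.
Trough 4.3 μg/mL vs MEC 4 μg/mL: adequate.

4.3 μg/mL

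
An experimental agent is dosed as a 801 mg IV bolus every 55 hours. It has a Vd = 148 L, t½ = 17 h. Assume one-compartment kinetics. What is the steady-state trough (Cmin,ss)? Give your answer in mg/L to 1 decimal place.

0.6 mg/L

k = ln2/t½ = ln2/17 ≈ 0.040773 h⁻¹; fraction remaining f = e^(−kτ) = e^(−0.040773×55) ≈ 0.1062.
At steady state, accumulation factor R = 1/(1 − e^(−kτ)) ≈ 1.1188.
Single-dose peak C₀ = D/Vd = 801/148 ≈ 5.412 mg/L.
Cmax,ss = C₀/(1 − f) ≈ 5.412/0.8938 ≈ 6.055 mg/L.
One interval later, Cmin,ss = Cmax,ss·e^(−kτ) ≈ 6.055 × 0.1062 ≈ 0.643 mg/L.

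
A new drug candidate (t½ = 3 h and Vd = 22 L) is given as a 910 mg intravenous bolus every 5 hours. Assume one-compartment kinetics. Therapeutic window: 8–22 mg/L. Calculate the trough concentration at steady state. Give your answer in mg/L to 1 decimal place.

19.0 mg/L

Over one 5-h interval, 5/3 ≈ 1.6667 half-lives elapse, leaving f ≈ 0.3150 of each dose.
Single-dose peak C₀ = D/Vd = 910/22 ≈ 41.364 mg/L.
Steady-state trough Cmin,ss = C₀·f/(1−f) ≈ 41.364 × 0.3150/0.6850 ≈ 19.021 mg/L.
Trough 19.0 mg/L vs MEC 8 mg/L: adequate.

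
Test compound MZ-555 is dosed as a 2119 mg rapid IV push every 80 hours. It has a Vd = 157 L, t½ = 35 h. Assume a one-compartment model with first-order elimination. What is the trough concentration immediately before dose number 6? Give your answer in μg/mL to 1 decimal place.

f = (1/2)^(τ/t½) = (1/2)^(80/35) ≈ 0.2051.
C₀ = D/Vd = 2119/157 ≈ 13.497 μg/mL.
Before the 6th dose, 5 doses have been given. Superposition: Cmin = C₀·(f + f² + … + f^5).
≈ 13.497 × (0.2051 + 0.0421 + 0.0086 + 0.0018 + 0.0004) ≈ 13.497 × 0.2580 ≈ 3.482 μg/mL.

3.5 μg/mL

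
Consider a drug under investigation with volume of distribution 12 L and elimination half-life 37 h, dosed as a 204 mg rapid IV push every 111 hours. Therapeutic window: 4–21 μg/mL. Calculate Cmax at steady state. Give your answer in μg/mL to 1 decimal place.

τ = 111 h = 3 half-lives, so f = (1/2)^3 = 0.125.
Accumulation ratio R = 1/(1 − f) = 1/0.875 = 8/7.
Single-dose peak C₀ = D/Vd = 204/12 = 17 μg/mL.
Steady-state peak Cmax,ss = C₀·R = 17 × 8/7 ≈ 19.429 μg/mL.
Peak 19.4 μg/mL vs MTC 21 μg/mL: below toxic threshold.

19.4 μg/mL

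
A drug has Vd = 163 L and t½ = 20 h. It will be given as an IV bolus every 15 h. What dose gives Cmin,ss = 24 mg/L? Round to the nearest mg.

τ/t½ = 15/20 ≈ 0.75, so f = (1/2)^(15/20) ≈ 0.594604.
Cmin,ss = (D/Vd)·f/(1−f), so D = Cmin,ss·Vd·(1−f)/f.
D = 24 × 163 × (1−f)/f ≈ 24 × 163 × 0.68179 ≈ 2667.16 mg.

2667 mg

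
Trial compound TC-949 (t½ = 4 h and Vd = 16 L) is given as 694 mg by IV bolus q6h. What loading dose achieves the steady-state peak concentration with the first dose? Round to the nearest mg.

1074 mg

f = (1/2)^(6/4) ≈ 0.353553; accumulation ratio R = 1/(1−f) ≈ 1.54692.
Loading dose to hit Cmax,ss on first dose: D_load = D_maint·R ≈ 694 × 1.54692 ≈ 1073.56 mg.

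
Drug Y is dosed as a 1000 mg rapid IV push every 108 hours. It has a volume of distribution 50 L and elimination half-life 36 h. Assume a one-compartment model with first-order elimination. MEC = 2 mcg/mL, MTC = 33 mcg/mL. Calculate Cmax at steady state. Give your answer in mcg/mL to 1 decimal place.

τ = 108 h = 3 half-lives, so f = (1/2)^3 = 0.125.
Accumulation ratio R = 1/(1 − f) = 1/0.875 = 8/7.
Single-dose peak C₀ = D/Vd = 1000/50 = 20 mcg/mL.
Steady-state peak Cmax,ss = C₀·R = 20 × 8/7 ≈ 22.857 mcg/mL.
Peak 22.9 mcg/mL vs MTC 33 mcg/mL: below toxic threshold.

22.9 mcg/mL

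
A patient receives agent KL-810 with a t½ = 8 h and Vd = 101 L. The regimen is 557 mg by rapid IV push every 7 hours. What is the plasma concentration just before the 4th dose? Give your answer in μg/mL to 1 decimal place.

5.5 μg/mL

f = (1/2)^(τ/t½) = (1/2)^(7/8) ≈ 0.5453.
C₀ = D/Vd = 557/101 ≈ 5.515 μg/mL.
Before the 4th dose, 3 doses have been given. Superposition: Cmin = C₀·(f + f² + … + f^3).
≈ 5.515 × (0.5453 + 0.2974 + 0.1621) ≈ 5.515 × 1.0048 ≈ 5.541 μg/mL.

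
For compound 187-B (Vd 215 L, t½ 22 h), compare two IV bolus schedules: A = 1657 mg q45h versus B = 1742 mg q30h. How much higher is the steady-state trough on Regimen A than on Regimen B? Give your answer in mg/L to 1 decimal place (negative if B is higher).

Regimen A: f = (1/2)^(45/22) ≈ 0.2422; Cmin,ss = (1657/215)·f/(1−f) ≈ 2.463 mg/L.
Regimen B: f = (1/2)^(30/22) ≈ 0.3886; Cmin,ss = (1742/215)·f/(1−f) ≈ 5.150 mg/L.
Difference ≈ 2.463 − 5.150 ≈ -2.687 mg/L.

-2.7 mg/L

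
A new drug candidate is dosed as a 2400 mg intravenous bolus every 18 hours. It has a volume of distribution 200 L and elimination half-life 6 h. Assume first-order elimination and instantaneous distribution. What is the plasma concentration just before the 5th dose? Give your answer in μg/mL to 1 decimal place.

1.7 μg/mL

f = (1/2)^(τ/t½) = (1/2)^(18/6) ≈ 0.1250.
C₀ = D/Vd = 2400/200 ≈ 12.000 μg/mL.
Before the 5th dose, 4 doses have been given. Superposition: Cmin = C₀·(f + f² + … + f^4).
≈ 12.000 × (0.1250 + 0.0156 + 0.0020 + 0.0002) ≈ 12.000 × 0.1428 ≈ 1.714 μg/mL.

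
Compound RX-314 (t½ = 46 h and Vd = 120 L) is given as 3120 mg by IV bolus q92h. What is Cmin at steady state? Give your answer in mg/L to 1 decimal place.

8.7 mg/L

The dosing interval is 2 half-lives, so f = 2^(−2) = 0.25.
At steady state, R = 1/(1 − 0.25) = 4/3.
Single-dose peak C₀ = D/Vd = 3120/120 = 26 mg/L.
Steady-state peak Cmax,ss = C₀·R = 26 × 4/3 ≈ 34.667 mg/L.
Steady-state trough Cmin,ss = Cmax,ss·f ≈ 34.667 × 0.25 ≈ 8.667 mg/L.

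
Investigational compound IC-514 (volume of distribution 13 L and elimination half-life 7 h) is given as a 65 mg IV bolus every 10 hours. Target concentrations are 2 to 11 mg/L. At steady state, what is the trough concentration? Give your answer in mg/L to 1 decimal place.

τ/t½ = 10/7 ≈ 1.4286, so fraction remaining f = (1/2)^(10/7) ≈ 0.3715.
At steady state, accumulation factor R = 1/(1 − e^(−kτ)) ≈ 1.5911.
Each bolus raises the concentration by D/Vd = 65/13 ≈ 5.000 mg/L.
Steady-state peak Cmax,ss = C₀·R ≈ 5.000 × 1.5911 ≈ 7.955 mg/L.
One interval later, Cmin,ss = Cmax,ss·e^(−kτ) ≈ 7.955 × 0.3715 ≈ 2.955 mg/L.
Trough 3.0 mg/L vs MEC 2 mg/L: adequate.

3.0 mg/L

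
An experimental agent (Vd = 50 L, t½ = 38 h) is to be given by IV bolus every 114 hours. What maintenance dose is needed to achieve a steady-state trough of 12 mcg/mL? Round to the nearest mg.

4200 mg

τ/t½ = 114/38 ≈ 3, so f = (1/2)^(114/38) ≈ 0.125000.
Cmin,ss = (D/Vd)·f/(1−f), so D = Cmin,ss·Vd·(1−f)/f.
D = 12 × 50 × (1−f)/f ≈ 12 × 50 × 7.00000 ≈ 4200.00 mg.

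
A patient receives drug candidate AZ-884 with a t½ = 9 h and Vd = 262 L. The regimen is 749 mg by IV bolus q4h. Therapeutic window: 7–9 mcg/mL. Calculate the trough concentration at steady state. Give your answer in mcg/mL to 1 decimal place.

7.9 mcg/mL

τ/t½ = 4/9 ≈ 0.44444, so fraction remaining f = (1/2)^(4/9) ≈ 0.7349.
Each bolus raises the concentration by D/Vd = 749/262 ≈ 2.859 mcg/mL.
Steady-state trough Cmin,ss = C₀·f/(1−f) ≈ 2.859 × 0.7349/0.2651 ≈ 7.926 mcg/mL.
Trough 7.9 mcg/mL vs MEC 7 mcg/mL: adequate.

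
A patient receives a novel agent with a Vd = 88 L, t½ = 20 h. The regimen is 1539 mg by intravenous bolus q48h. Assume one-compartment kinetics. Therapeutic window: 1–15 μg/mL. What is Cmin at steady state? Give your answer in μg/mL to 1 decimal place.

4.1 μg/mL

k = ln2/t½ = ln2/20 ≈ 0.034657 h⁻¹; fraction remaining f = e^(−kτ) = e^(−0.034657×48) ≈ 0.1895.
Each bolus raises the concentration by D/Vd = 1539/88 ≈ 17.489 μg/mL.
Steady-state trough Cmin,ss = C₀·f/(1−f) ≈ 17.489 × 0.1895/0.8105 ≈ 4.089 μg/mL.
Trough 4.1 μg/mL vs MEC 1 μg/mL: adequate.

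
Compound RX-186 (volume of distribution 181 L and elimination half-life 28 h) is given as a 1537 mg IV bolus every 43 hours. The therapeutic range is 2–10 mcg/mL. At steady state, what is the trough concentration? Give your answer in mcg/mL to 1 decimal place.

4.5 mcg/mL

Over one 43-h interval, 43/28 ≈ 1.5357 half-lives elapse, leaving f ≈ 0.3449 of each dose.
Accumulation ratio R = 1/(1 − f) ≈ 1/0.6551 ≈ 1.5265.
Each bolus raises the concentration by D/Vd = 1537/181 ≈ 8.492 mcg/mL.
Cmax,ss = C₀/(1 − f) ≈ 8.492/0.6551 ≈ 12.963 mcg/mL.
Steady-state trough Cmin,ss = Cmax,ss·f ≈ 12.963 × 0.3449 ≈ 4.471 mcg/mL.
Trough 4.5 mcg/mL vs MEC 2 mcg/mL: adequate.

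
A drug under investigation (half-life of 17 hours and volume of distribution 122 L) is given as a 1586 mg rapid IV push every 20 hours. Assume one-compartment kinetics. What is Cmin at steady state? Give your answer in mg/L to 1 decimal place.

τ/t½ = 20/17 ≈ 1.1765, so fraction remaining f = (1/2)^(20/17) ≈ 0.4424.
At steady state, accumulation factor R = 1/(1 − e^(−kτ)) ≈ 1.7934.
Single-dose peak C₀ = D/Vd = 1586/122 ≈ 13.000 mg/L.
Steady-state peak Cmax,ss = C₀·R ≈ 13.000 × 1.7934 ≈ 23.314 mg/L.
Steady-state trough Cmin,ss = Cmax,ss·f ≈ 23.314 × 0.4424 ≈ 10.314 mg/L.

10.3 mg/L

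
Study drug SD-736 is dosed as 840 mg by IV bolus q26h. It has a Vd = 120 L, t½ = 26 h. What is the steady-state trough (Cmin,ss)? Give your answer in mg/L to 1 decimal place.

τ = 26 h = 1 half-life, so f = (1/2)^1 = 0.5.
At steady state, R = 1/(1 − 0.5) = 2/1.
Single-dose peak C₀ = D/Vd = 840/120 = 7 mg/L.
Steady-state peak Cmax,ss = C₀·R = 7 × 2/1 ≈ 14.000 mg/L.
Steady-state trough Cmin,ss = Cmax,ss·f ≈ 14.000 × 0.5 ≈ 7.000 mg/L.

7.0 mg/L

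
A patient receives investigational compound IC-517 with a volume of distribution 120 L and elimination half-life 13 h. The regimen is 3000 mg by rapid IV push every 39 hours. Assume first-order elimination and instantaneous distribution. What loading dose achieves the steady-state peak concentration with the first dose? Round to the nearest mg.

f = (1/2)^(39/13) ≈ 0.125000; accumulation ratio R = 1/(1−f) ≈ 1.14286.
Loading dose to hit Cmax,ss on first dose: D_load = D_maint·R ≈ 3000 × 1.14286 ≈ 3428.58 mg.

3429 mg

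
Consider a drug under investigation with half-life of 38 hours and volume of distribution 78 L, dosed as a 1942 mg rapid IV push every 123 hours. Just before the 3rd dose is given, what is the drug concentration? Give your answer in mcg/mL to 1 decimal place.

f = (1/2)^(τ/t½) = (1/2)^(123/38) ≈ 0.1061.
C₀ = D/Vd = 1942/78 ≈ 24.897 mcg/mL.
Before the 3rd dose, 2 doses have been given. Superposition: Cmin = C₀·(f + f²).
≈ 24.897 × (0.1061 + 0.0113) ≈ 24.897 × 0.1174 ≈ 2.923 mcg/mL.

2.9 mcg/mL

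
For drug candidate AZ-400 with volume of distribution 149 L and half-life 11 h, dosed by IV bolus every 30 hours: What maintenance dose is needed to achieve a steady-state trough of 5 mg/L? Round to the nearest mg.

τ/t½ = 30/11 ≈ 2.7273, so f = (1/2)^(30/11) ≈ 0.151011.
Cmin,ss = (D/Vd)·f/(1−f), so D = Cmin,ss·Vd·(1−f)/f.
D = 5 × 149 × (1−f)/f ≈ 5 × 149 × 5.62203 ≈ 4188.41 mg.

4188 mg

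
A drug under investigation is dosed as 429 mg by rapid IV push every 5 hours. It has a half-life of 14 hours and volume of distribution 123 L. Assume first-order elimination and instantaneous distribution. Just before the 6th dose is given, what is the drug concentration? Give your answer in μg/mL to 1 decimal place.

f = (1/2)^(τ/t½) = (1/2)^(5/14) ≈ 0.7807.
C₀ = D/Vd = 429/123 ≈ 3.488 μg/mL.
Before the 6th dose, 5 doses have been given. Superposition: Cmin = C₀·(f + f² + … + f^5).
≈ 3.488 × (0.7807 + 0.6095 + 0.4758 + 0.3715 + 0.2900) ≈ 3.488 × 2.5275 ≈ 8.816 μg/mL.

8.8 μg/mL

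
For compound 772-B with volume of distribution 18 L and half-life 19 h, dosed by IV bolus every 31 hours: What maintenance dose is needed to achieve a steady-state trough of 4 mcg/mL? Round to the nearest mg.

τ/t½ = 31/19 ≈ 1.6316, so f = (1/2)^(31/19) ≈ 0.322735.
Cmin,ss = (D/Vd)·f/(1−f), so D = Cmin,ss·Vd·(1−f)/f.
D = 4 × 18 × (1−f)/f ≈ 4 × 18 × 2.09852 ≈ 151.09 mg.

151 mg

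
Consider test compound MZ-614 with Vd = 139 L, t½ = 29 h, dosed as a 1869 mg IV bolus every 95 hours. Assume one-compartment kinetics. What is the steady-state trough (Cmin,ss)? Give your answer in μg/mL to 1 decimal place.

1.5 μg/mL

Over one 95-h interval, 95/29 ≈ 3.2759 half-lives elapse, leaving f ≈ 0.1032 of each dose.
Accumulation ratio R = 1/(1 − f) ≈ 1/0.8968 ≈ 1.1151.
Each bolus raises the concentration by D/Vd = 1869/139 ≈ 13.446 μg/mL.
Steady-state peak Cmax,ss = C₀·R ≈ 13.446 × 1.1151 ≈ 14.994 μg/mL.
One interval later, Cmin,ss = Cmax,ss·e^(−kτ) ≈ 14.994 × 0.1032 ≈ 1.547 μg/mL.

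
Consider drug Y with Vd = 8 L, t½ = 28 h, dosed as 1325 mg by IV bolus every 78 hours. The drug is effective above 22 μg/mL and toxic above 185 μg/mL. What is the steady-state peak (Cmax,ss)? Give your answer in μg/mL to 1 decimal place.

193.7 μg/mL

k = ln2/t½ = ln2/28 ≈ 0.024755 h⁻¹; fraction remaining f = e^(−kτ) = e^(−0.024755×78) ≈ 0.1450.
At steady state, accumulation factor R = 1/(1 − e^(−kτ)) ≈ 1.1696.
Each bolus raises the concentration by D/Vd = 1325/8 ≈ 165.625 μg/mL.
Steady-state peak Cmax,ss = C₀·R ≈ 165.625 × 1.1696 ≈ 193.715 μg/mL.
Peak 193.7 μg/mL vs MTC 185 μg/mL: exceeds toxic threshold.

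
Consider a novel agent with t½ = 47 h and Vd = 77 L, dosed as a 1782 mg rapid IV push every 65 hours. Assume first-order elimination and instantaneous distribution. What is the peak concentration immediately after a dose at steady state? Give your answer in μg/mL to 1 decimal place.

37.5 μg/mL

τ/t½ = 65/47 ≈ 1.383, so fraction remaining f = (1/2)^(65/47) ≈ 0.3834.
At steady state, accumulation factor R = 1/(1 − e^(−kτ)) ≈ 1.6218.
Each bolus raises the concentration by D/Vd = 1782/77 ≈ 23.143 μg/mL.
Steady-state peak Cmax,ss = C₀·R ≈ 23.143 × 1.6218 ≈ 37.533 μg/mL.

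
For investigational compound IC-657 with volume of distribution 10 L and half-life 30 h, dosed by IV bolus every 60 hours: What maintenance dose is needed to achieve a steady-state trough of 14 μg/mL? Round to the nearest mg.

τ/t½ = 60/30 ≈ 2, so f = (1/2)^(60/30) ≈ 0.250000.
Cmin,ss = (D/Vd)·f/(1−f), so D = Cmin,ss·Vd·(1−f)/f.
D = 14 × 10 × (1−f)/f ≈ 14 × 10 × 3.00000 ≈ 420.00 mg.

420 mg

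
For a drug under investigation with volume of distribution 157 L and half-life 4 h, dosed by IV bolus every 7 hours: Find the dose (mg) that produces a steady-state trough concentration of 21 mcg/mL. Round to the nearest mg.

τ/t½ = 7/4 ≈ 1.75, so f = (1/2)^(7/4) ≈ 0.297302.
Cmin,ss = (D/Vd)·f/(1−f), so D = Cmin,ss·Vd·(1−f)/f.
D = 21 × 157 × (1−f)/f ≈ 21 × 157 × 2.36358 ≈ 7792.72 mg.

7793 mg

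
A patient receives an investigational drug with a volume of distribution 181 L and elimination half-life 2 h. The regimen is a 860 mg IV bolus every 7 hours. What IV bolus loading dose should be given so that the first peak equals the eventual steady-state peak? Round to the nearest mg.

943 mg

f = (1/2)^(7/2) ≈ 0.088388; accumulation ratio R = 1/(1−f) ≈ 1.09696.
Loading dose to hit Cmax,ss on first dose: D_load = D_maint·R ≈ 860 × 1.09696 ≈ 943.39 mg.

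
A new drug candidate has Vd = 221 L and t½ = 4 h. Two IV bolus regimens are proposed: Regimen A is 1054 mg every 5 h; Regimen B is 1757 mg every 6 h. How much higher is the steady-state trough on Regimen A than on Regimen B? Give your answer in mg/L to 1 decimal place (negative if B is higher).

Regimen A: f = (1/2)^(5/4) ≈ 0.4204; Cmin,ss = (1054/221)·f/(1−f) ≈ 3.459 mg/L.
Regimen B: f = (1/2)^(6/4) ≈ 0.3536; Cmin,ss = (1757/221)·f/(1−f) ≈ 4.349 mg/L.
Difference ≈ 3.459 − 4.349 ≈ -0.890 mg/L.

-0.9 mg/L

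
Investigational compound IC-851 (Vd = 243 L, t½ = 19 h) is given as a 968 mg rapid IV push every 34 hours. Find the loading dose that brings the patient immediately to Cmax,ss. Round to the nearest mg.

f = (1/2)^(34/19) ≈ 0.289278; accumulation ratio R = 1/(1−f) ≈ 1.40702.
Loading dose to hit Cmax,ss on first dose: D_load = D_maint·R ≈ 968 × 1.40702 ≈ 1362.00 mg.

1362 mg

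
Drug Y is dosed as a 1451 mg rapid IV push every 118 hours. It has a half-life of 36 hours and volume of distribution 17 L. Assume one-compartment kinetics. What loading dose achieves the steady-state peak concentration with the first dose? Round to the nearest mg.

1618 mg

f = (1/2)^(118/36) ≈ 0.103108; accumulation ratio R = 1/(1−f) ≈ 1.11496.
Loading dose to hit Cmax,ss on first dose: D_load = D_maint·R ≈ 1451 × 1.11496 ≈ 1617.81 mg.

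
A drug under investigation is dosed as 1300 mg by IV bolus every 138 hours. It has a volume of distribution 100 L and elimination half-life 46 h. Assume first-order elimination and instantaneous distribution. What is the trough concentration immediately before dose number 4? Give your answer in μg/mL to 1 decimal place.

f = (1/2)^(τ/t½) = (1/2)^(138/46) ≈ 0.1250.
C₀ = D/Vd = 1300/100 ≈ 13.000 μg/mL.
Before the 4th dose, 3 doses have been given. Superposition: Cmin = C₀·(f + f² + … + f^3).
≈ 13.000 × (0.1250 + 0.0156 + 0.0020) ≈ 13.000 × 0.1426 ≈ 1.854 μg/mL.

1.9 μg/mL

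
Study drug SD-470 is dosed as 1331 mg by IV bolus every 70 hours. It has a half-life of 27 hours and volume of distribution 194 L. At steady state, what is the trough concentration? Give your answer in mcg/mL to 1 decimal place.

1.4 mcg/mL

k = ln2/t½ = ln2/27 ≈ 0.025672 h⁻¹; fraction remaining f = e^(−kτ) = e^(−0.025672×70) ≈ 0.1658.
Single-dose peak C₀ = D/Vd = 1331/194 ≈ 6.861 mcg/mL.
Steady-state trough Cmin,ss = C₀·f/(1−f) ≈ 6.861 × 0.1658/0.8342 ≈ 1.364 mcg/mL.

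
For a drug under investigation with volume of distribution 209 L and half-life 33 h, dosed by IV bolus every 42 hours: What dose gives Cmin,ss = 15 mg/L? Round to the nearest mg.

τ/t½ = 42/33 ≈ 1.2727, so f = (1/2)^(42/33) ≈ 0.413877.
Cmin,ss = (D/Vd)·f/(1−f), so D = Cmin,ss·Vd·(1−f)/f.
D = 15 × 209 × (1−f)/f ≈ 15 × 209 × 1.41618 ≈ 4439.72 mg.

4440 mg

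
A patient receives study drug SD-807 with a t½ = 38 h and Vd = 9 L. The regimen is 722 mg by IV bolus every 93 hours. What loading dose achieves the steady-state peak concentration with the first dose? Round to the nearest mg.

f = (1/2)^(93/38) ≈ 0.183345; accumulation ratio R = 1/(1−f) ≈ 1.22451.
Loading dose to hit Cmax,ss on first dose: D_load = D_maint·R ≈ 722 × 1.22451 ≈ 884.10 mg.

884 mg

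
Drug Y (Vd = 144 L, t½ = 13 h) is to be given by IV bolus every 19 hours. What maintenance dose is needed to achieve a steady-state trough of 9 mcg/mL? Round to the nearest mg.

τ/t½ = 19/13 ≈ 1.4615, so f = (1/2)^(19/13) ≈ 0.363106.
Cmin,ss = (D/Vd)·f/(1−f), so D = Cmin,ss·Vd·(1−f)/f.
D = 9 × 144 × (1−f)/f ≈ 9 × 144 × 1.75402 ≈ 2273.21 mg.

2273 mg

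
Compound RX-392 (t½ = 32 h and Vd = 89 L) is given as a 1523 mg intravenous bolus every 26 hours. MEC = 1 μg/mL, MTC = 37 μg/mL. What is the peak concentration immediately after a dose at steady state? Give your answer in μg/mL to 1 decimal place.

Over one 26-h interval, 26/32 ≈ 0.8125 half-lives elapse, leaving f ≈ 0.5694 of each dose.
At steady state, accumulation factor R = 1/(1 − e^(−kτ)) ≈ 2.3223.
Single-dose peak C₀ = D/Vd = 1523/89 ≈ 17.112 μg/mL.
Steady-state peak Cmax,ss = C₀·R ≈ 17.112 × 2.3223 ≈ 39.739 μg/mL.
Peak 39.7 μg/mL vs MTC 37 μg/mL: exceeds toxic threshold.

39.7 μg/mL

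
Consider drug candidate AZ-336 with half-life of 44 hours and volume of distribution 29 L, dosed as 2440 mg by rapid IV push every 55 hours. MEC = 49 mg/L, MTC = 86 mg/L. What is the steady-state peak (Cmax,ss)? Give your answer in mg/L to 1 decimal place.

145.2 mg/L

τ/t½ = 55/44 ≈ 1.25, so fraction remaining f = (1/2)^(55/44) ≈ 0.4204.
At steady state, accumulation factor R = 1/(1 − e^(−kτ)) ≈ 1.7253.
Each bolus raises the concentration by D/Vd = 2440/29 ≈ 84.138 mg/L.
Steady-state peak Cmax,ss = C₀·R ≈ 84.138 × 1.7253 ≈ 145.163 mg/L.
Peak 145.2 mg/L vs MTC 86 mg/L: exceeds toxic threshold.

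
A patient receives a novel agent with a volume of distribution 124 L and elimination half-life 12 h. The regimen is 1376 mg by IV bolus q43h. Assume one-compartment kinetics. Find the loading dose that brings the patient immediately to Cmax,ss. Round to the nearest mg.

1501 mg

f = (1/2)^(43/12) ≈ 0.083427; accumulation ratio R = 1/(1−f) ≈ 1.09102.
Loading dose to hit Cmax,ss on first dose: D_load = D_maint·R ≈ 1376 × 1.09102 ≈ 1501.24 mg.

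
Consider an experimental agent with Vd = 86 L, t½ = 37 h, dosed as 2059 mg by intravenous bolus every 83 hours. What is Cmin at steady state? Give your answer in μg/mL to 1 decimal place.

τ/t½ = 83/37 ≈ 2.2432, so fraction remaining f = (1/2)^(83/37) ≈ 0.2112.
Accumulation ratio R = 1/(1 − f) ≈ 1/0.7888 ≈ 1.2677.
Each bolus raises the concentration by D/Vd = 2059/86 ≈ 23.942 μg/mL.
Steady-state peak Cmax,ss = C₀·R ≈ 23.942 × 1.2677 ≈ 30.351 μg/mL.
One interval later, Cmin,ss = Cmax,ss·e^(−kτ) ≈ 30.351 × 0.2112 ≈ 6.410 μg/mL.

6.4 μg/mL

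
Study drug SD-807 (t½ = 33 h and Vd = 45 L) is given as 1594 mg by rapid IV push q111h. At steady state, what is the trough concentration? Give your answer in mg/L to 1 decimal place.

Over one 111-h interval, 111/33 ≈ 3.3636 half-lives elapse, leaving f ≈ 0.0972 of each dose.
Accumulation ratio R = 1/(1 − f) ≈ 1/0.9028 ≈ 1.1077.
Each bolus raises the concentration by D/Vd = 1594/45 ≈ 35.422 mg/L.
Steady-state peak Cmax,ss = C₀·R ≈ 35.422 × 1.1077 ≈ 39.237 mg/L.
Steady-state trough Cmin,ss = Cmax,ss·f ≈ 39.237 × 0.0972 ≈ 3.814 mg/L.

3.8 mg/L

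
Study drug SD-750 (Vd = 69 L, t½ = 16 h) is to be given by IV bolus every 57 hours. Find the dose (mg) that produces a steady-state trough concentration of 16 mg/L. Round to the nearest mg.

11939 mg

τ/t½ = 57/16 ≈ 3.5625, so f = (1/2)^(57/16) ≈ 0.084641.
Cmin,ss = (D/Vd)·f/(1−f), so D = Cmin,ss·Vd·(1−f)/f.
D = 16 × 69 × (1−f)/f ≈ 16 × 69 × 10.81461 ≈ 11939.33 mg.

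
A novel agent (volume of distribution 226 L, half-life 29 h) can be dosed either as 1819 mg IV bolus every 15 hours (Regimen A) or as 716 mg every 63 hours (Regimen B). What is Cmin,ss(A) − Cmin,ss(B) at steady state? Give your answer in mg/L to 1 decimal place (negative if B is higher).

Regimen A: f = (1/2)^(15/29) ≈ 0.6987; Cmin,ss = (1819/226)·f/(1−f) ≈ 18.664 mg/L.
Regimen B: f = (1/2)^(63/29) ≈ 0.2218; Cmin,ss = (716/226)·f/(1−f) ≈ 0.903 mg/L.
Difference ≈ 18.664 − 0.903 ≈ 17.761 mg/L.

17.8 mg/L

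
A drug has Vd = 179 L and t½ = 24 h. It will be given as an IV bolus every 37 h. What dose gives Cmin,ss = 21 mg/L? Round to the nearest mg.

τ/t½ = 37/24 ≈ 1.5417, so f = (1/2)^(37/24) ≈ 0.343488.
Cmin,ss = (D/Vd)·f/(1−f), so D = Cmin,ss·Vd·(1−f)/f.
D = 21 × 179 × (1−f)/f ≈ 21 × 179 × 1.91131 ≈ 7184.61 mg.

7185 mg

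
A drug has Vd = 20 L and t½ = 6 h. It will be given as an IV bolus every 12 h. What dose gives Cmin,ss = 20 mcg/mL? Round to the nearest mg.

τ/t½ = 12/6 ≈ 2, so f = (1/2)^(12/6) ≈ 0.250000.
Cmin,ss = (D/Vd)·f/(1−f), so D = Cmin,ss·Vd·(1−f)/f.
D = 20 × 20 × (1−f)/f ≈ 20 × 20 × 3.00000 ≈ 1200.00 mg.

1200 mg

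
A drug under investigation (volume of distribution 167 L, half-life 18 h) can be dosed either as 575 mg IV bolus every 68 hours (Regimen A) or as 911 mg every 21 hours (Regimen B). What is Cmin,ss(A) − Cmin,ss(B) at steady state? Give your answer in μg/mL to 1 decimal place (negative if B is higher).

-4.1 μg/mL

Regimen A: f = (1/2)^(68/18) ≈ 0.0729; Cmin,ss = (575/167)·f/(1−f) ≈ 0.271 μg/mL.
Regimen B: f = (1/2)^(21/18) ≈ 0.4454; Cmin,ss = (911/167)·f/(1−f) ≈ 4.381 μg/mL.
Difference ≈ 0.271 − 4.381 ≈ -4.110 μg/mL.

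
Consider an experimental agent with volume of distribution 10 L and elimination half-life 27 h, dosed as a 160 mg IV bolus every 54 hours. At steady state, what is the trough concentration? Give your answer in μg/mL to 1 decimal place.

5.3 μg/mL

The dosing interval is 2 half-lives, so f = 2^(−2) = 0.25.
Accumulation ratio R = 1/(1 − f) = 1/0.75 = 4/3.
Single-dose peak C₀ = D/Vd = 160/10 = 16 μg/mL.
Steady-state peak Cmax,ss = C₀·R = 16 × 4/3 ≈ 21.333 μg/mL.
Steady-state trough Cmin,ss = Cmax,ss·f ≈ 21.333 × 0.25 ≈ 5.333 μg/mL.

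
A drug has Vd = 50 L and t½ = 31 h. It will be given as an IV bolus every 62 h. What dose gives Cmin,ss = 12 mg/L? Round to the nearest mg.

1800 mg

τ/t½ = 62/31 ≈ 2, so f = (1/2)^(62/31) ≈ 0.250000.
Cmin,ss = (D/Vd)·f/(1−f), so D = Cmin,ss·Vd·(1−f)/f.
D = 12 × 50 × (1−f)/f ≈ 12 × 50 × 3.00000 ≈ 1800.00 mg.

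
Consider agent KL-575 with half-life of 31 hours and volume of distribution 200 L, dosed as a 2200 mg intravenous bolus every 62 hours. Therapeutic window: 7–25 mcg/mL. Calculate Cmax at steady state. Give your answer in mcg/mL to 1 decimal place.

τ = 62 h = 2 half-lives, so f = (1/2)^2 = 0.25.
Accumulation ratio R = 1/(1 − f) = 1/0.75 = 4/3.
Single-dose peak C₀ = D/Vd = 2200/200 = 11 mcg/mL.
Steady-state peak Cmax,ss = C₀·R = 11 × 4/3 ≈ 14.667 mcg/mL.
Peak 14.7 mcg/mL vs MTC 25 mcg/mL: below toxic threshold.

14.7 mcg/mL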